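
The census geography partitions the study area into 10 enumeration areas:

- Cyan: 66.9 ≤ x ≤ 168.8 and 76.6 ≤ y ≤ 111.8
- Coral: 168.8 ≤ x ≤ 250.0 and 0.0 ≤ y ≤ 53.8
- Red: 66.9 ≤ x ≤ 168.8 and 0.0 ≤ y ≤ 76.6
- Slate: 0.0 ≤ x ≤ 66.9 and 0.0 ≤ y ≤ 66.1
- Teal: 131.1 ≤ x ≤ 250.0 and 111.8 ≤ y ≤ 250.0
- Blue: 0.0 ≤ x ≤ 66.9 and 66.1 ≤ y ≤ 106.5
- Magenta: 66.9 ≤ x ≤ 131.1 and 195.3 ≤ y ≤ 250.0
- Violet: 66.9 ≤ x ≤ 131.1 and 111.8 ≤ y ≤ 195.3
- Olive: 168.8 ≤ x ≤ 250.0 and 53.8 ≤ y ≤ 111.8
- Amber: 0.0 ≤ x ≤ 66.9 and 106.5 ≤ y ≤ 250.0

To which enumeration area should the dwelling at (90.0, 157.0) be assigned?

The point has x = 90.0 and y = 157.0.
Only Violet satisfies 66.9 ≤ x ≤ 131.1 and 111.8 ≤ y ≤ 195.3.

Violet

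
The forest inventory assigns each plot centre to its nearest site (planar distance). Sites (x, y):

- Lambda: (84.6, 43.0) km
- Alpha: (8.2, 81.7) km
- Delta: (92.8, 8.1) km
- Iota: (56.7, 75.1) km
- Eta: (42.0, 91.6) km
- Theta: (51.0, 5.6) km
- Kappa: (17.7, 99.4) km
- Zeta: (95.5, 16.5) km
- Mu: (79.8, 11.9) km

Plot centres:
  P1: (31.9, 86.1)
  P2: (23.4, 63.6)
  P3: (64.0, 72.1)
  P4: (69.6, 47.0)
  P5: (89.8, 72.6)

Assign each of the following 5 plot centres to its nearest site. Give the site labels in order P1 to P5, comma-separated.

Eta, Alpha, Iota, Lambda, Lambda

P1 → Eta (d²=132.26)
P2 → Alpha (d²=558.65)
P3 → Iota (d²=62.29)
P4 → Lambda (d²=241.00)
P5 → Lambda (d²=903.20)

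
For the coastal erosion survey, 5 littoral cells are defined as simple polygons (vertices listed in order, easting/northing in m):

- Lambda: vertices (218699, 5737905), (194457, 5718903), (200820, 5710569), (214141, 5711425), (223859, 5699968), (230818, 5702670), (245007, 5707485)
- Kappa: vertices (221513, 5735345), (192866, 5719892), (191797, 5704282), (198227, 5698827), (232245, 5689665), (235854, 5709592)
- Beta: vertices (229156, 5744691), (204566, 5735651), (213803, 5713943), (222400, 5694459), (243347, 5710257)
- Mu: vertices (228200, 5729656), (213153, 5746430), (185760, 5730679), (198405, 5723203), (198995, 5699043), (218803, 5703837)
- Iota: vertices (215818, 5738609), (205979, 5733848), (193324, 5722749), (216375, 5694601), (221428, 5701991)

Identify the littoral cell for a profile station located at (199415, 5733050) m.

Mu

Cast a ray rightward from (199415, 5733050). For each polygon, the edges (by vertex number in listed order) whose endpoints lie on opposite sides of northing = 5733050, where each meets that height, and whether that is right or left of the point:
Lambda: 1–2 at easting≈212505.2 (right), 7–1 at easting≈222897.7 (right) → 2 crossings.
Kappa: 1–2 at easting≈217258.5 (right), 6–1 at easting≈222791.0 (right) → 2 crossings.
Beta: 2–3 at easting≈205672.8 (right), 5–1 at easting≈233953.5 (right) → 2 crossings.
Mu: 1–2 at easting≈225155.4 (right), 2–3 at easting≈189883.5 (left) → 1 crossing.
Iota: 2–3 at easting≈205069.1 (right), 5–1 at easting≈216669.7 (right) → 2 crossings.
Only Mu has an odd count, so the point is inside Mu.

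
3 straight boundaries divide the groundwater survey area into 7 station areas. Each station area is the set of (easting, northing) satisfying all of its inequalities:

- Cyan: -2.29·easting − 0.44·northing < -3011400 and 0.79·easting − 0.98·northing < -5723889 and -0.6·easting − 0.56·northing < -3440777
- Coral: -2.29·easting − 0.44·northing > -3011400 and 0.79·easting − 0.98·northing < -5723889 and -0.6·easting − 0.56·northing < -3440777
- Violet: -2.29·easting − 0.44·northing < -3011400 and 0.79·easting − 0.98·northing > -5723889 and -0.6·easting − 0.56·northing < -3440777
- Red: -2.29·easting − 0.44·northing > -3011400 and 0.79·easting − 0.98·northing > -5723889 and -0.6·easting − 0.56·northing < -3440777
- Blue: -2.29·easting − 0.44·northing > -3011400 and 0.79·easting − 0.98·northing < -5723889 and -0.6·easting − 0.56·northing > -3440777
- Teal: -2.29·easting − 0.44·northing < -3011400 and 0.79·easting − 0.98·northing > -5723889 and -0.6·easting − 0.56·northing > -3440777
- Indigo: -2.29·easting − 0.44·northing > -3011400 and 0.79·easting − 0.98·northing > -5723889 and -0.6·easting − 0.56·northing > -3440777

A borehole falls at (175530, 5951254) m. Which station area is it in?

Teal

-2.29·175530 − 0.44·5951254 = -3020515.460, which is < -3011400
0.79·175530 − 0.98·5951254 = -5693560.220, which is > -5723889
-0.6·175530 − 0.56·5951254 = -3438020.240, which is > -3440777
This sign pattern matches Teal.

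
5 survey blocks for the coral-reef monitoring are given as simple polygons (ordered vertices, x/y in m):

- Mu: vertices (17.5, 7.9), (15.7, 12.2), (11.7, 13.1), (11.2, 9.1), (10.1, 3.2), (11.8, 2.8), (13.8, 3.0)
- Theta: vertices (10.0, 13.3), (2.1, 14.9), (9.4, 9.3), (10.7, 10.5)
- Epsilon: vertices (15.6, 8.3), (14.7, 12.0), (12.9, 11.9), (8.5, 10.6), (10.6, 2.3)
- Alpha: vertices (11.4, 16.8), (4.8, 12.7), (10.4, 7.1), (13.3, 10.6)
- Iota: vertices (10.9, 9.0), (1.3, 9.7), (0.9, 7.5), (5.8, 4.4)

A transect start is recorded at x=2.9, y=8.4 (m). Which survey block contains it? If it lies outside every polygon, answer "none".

Iota

Cast a ray rightward from (2.9, 8.4). For each polygon, the edges (by vertex number in listed order) whose endpoints lie on opposite sides of y = 8.4, where each meets that height, and whether that is right or left of the point:
Mu: 1–2 at x≈17.29 (right), 4–5 at x≈11.07 (right) → 2 crossings.
Theta: no edge straddles that height → 0 crossings.
Epsilon: 1–2 at x≈15.58 (right), 4–5 at x≈9.06 (right) → 2 crossings.
Alpha: 2–3 at x≈9.10 (right), 3–4 at x≈11.48 (right) → 2 crossings.
Iota: 2–3 at x≈1.06 (left), 4–1 at x≈10.23 (right) → 1 crossing.
Only Iota has an odd count, so the point is inside Iota.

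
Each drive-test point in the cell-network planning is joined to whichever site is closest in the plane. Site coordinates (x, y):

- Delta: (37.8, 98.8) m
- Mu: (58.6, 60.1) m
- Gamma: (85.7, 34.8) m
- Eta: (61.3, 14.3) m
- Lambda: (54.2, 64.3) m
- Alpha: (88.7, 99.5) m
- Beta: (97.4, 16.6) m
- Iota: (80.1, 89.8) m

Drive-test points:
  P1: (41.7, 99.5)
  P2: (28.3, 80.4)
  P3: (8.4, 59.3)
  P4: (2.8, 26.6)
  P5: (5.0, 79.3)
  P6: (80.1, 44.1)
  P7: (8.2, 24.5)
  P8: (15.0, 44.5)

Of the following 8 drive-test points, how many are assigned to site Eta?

P1 → Delta
P2 → Delta
P3 → Lambda
P4 → Eta
P5 → Delta
P6 → Gamma
P7 → Eta
P8 → Lambda
2 of the 8 go to Eta.

2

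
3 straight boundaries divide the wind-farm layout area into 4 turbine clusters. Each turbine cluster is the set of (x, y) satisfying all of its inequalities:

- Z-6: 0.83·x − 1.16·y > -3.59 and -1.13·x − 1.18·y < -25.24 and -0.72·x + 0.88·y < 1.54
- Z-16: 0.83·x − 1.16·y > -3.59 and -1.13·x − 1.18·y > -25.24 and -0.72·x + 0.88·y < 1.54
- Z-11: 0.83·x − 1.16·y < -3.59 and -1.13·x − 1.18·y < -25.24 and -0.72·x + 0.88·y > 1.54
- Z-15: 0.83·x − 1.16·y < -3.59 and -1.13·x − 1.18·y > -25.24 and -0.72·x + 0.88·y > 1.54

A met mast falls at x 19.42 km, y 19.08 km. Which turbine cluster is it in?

Z-11

0.83·19.42 − 1.16·19.08 = -6.014, which is < -3.59
-1.13·19.42 − 1.18·19.08 = -44.459, which is < -25.24
-0.72·19.42 + 0.88·19.08 = 2.808, which is > 1.54
This sign pattern matches Z-11.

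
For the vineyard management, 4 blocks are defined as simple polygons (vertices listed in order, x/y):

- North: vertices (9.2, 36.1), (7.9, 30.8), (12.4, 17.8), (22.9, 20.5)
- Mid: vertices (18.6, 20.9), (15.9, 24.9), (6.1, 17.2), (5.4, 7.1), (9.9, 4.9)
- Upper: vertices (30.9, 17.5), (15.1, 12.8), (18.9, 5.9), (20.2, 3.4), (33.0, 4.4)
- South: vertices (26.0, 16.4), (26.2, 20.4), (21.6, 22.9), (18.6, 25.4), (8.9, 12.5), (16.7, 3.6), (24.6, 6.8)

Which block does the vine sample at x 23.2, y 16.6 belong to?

Cast a ray rightward from (23.2, 16.6). For each polygon, the edges (by vertex number in listed order) whose endpoints lie on opposite sides of y = 16.6, where each meets that height, and whether that is right or left of the point:
North: no edge straddles that height → 0 crossings.
Mid: 3–4 at x≈6.06 (left), 5–1 at x≈16.26 (left) → 0 crossings.
Upper: 1–2 at x≈27.87 (right), 5–1 at x≈31.04 (right) → 2 crossings.
South: 1–2 at x≈26.01 (right), 4–5 at x≈11.98 (left) → 1 crossing.
Only South has an odd count, so the point is inside South.

South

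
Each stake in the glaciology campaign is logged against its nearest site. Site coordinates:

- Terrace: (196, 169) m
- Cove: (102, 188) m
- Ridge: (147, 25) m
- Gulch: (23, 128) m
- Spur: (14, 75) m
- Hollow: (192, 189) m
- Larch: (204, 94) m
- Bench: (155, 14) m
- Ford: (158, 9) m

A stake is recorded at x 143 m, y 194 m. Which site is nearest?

Squared distances to each site:
Terrace: 3434.000; Cove: 1717.000; Ridge: 28577.000; Gulch: 18756.000; Spur: 30802.000; Hollow: 2426.000; Larch: 13721.000; Bench: 32544.000; Ford: 34450.000.
Minimum at Cove.

Cove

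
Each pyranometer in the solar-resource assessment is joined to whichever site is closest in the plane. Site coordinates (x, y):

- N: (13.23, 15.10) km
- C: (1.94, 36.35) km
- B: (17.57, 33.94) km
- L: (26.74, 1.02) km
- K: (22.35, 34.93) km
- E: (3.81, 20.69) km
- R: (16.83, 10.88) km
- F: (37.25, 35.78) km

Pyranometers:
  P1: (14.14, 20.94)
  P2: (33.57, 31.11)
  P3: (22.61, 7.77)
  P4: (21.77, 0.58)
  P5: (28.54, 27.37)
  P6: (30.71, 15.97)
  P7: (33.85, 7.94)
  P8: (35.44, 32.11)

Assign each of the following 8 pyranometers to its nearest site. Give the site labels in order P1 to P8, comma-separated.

P1 → N (d²=34.93)
P2 → F (d²=35.35)
P3 → R (d²=43.08)
P4 → L (d²=24.89)
P5 → K (d²=95.47)
P6 → R (d²=218.56)
P7 → L (d²=98.44)
P8 → F (d²=16.75)

N, F, R, L, K, R, L, F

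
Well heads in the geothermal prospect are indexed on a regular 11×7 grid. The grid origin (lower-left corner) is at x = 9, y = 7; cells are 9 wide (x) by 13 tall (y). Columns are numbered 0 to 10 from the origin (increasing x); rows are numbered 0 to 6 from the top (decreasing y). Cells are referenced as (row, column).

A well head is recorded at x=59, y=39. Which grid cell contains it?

(4, 5)

Column index: ⌊(59 − 9) / 9⌋ = ⌊5.556⌋ = 5
Row offset from origin: ⌊(39 − 7) / 13⌋ = ⌊2.462⌋ = 2 → row 4 (counted from top)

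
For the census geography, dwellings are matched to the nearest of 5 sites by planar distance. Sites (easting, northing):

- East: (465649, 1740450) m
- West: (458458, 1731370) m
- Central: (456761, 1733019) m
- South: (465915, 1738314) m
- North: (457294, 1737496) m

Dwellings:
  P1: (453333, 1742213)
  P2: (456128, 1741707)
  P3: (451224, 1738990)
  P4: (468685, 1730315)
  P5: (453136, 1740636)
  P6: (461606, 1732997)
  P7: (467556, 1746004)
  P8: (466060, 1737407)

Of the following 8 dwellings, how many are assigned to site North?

P1 → North
P2 → North
P3 → North
P4 → South
P5 → North
P6 → West
P7 → East
P8 → South
4 of the 8 go to North.

4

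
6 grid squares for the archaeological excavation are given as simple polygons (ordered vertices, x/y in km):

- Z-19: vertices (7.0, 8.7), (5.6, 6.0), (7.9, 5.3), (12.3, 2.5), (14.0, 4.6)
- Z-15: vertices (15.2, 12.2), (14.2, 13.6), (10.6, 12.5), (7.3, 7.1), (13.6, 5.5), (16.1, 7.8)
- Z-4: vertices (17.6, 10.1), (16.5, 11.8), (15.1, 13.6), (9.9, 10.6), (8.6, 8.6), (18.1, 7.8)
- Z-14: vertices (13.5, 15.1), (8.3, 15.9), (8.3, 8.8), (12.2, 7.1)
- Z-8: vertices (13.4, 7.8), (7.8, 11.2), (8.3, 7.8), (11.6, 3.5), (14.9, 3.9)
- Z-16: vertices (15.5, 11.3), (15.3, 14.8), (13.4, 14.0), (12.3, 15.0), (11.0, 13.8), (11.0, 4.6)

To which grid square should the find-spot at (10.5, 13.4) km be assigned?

Z-14

Cast a ray rightward from (10.5, 13.4). For each polygon, the edges (by vertex number in listed order) whose endpoints lie on opposite sides of y = 13.4, where each meets that height, and whether that is right or left of the point:
Z-19: no edge straddles that height → 0 crossings.
Z-15: 1–2 at x≈14.34 (right), 2–3 at x≈13.55 (right) → 2 crossings.
Z-4: 2–3 at x≈15.26 (right), 3–4 at x≈14.75 (right) → 2 crossings.
Z-14: 2–3 at x≈8.30 (left), 4–1 at x≈13.22 (right) → 1 crossing.
Z-8: no edge straddles that height → 0 crossings.
Z-16: 1–2 at x≈15.38 (right), 5–6 at x≈11.00 (right) → 2 crossings.
Only Z-14 has an odd count, so the point is inside Z-14.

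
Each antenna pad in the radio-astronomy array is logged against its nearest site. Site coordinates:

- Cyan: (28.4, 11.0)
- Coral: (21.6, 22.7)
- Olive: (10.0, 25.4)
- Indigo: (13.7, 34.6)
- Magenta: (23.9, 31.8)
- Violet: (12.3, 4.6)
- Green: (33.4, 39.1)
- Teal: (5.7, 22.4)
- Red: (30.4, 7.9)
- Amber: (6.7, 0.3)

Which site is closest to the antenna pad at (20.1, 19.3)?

Squared distances to each site:
Cyan: 137.780; Coral: 13.810; Olive: 139.220; Indigo: 275.050; Magenta: 170.690; Violet: 276.930; Green: 568.930; Teal: 216.970; Red: 236.050; Amber: 540.560.
Minimum at Coral.

Coral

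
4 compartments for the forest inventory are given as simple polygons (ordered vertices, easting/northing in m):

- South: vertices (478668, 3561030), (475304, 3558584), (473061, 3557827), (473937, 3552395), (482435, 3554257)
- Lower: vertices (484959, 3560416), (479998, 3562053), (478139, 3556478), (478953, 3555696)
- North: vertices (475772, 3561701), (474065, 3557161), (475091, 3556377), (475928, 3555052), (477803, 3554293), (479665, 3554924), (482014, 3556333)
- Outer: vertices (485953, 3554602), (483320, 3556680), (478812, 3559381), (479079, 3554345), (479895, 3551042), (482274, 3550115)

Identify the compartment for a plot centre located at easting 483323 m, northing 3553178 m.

Cast a ray rightward from (483323, 3553178). For each polygon, the edges (by vertex number in listed order) whose endpoints lie on opposite sides of northing = 3553178, where each meets that height, and whether that is right or left of the point:
South: 3–4 at easting≈473810.7 (left), 4–5 at easting≈477510.5 (left) → 0 crossings.
Lower: no edge straddles that height → 0 crossings.
North: no edge straddles that height → 0 crossings.
Outer: 4–5 at easting≈479367.3 (left), 6–1 at easting≈484785.4 (right) → 1 crossing.
Only Outer has an odd count, so the point is inside Outer.

Outer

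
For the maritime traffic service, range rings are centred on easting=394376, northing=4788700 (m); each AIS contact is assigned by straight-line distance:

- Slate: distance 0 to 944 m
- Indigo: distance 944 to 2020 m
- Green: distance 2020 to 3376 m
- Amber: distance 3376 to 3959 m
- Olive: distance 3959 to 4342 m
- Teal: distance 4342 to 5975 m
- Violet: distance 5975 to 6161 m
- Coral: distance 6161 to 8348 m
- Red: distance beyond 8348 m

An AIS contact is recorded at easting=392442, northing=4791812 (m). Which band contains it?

Distance = √((392442−394376)² + (4791812−4788700)²) = √(3740356.000 + 9684544.000) = 3664.001 m.
3376 ≤ 3664.001 < 3959 → Amber.

Amber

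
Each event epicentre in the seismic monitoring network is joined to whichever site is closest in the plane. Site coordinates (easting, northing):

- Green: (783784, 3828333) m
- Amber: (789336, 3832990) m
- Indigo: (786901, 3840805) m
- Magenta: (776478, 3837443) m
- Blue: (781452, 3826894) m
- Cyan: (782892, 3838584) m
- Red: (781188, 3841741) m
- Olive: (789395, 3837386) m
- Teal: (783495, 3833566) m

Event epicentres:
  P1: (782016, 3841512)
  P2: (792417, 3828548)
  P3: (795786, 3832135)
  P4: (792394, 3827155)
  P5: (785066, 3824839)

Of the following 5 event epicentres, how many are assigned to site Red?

1

P1 → Red
P2 → Amber
P3 → Amber
P4 → Amber
P5 → Green
1 of the 5 goes to Red.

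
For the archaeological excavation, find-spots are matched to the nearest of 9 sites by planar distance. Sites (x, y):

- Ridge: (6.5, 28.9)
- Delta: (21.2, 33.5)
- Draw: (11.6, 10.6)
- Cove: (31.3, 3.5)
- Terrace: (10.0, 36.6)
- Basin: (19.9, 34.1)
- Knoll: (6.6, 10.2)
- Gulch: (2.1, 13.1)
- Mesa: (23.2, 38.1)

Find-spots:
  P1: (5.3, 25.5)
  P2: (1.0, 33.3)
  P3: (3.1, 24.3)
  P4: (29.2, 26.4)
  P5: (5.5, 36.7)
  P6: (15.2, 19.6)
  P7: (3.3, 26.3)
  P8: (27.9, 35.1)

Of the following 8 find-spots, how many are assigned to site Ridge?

P1 → Ridge
P2 → Ridge
P3 → Ridge
P4 → Delta
P5 → Terrace
P6 → Draw
P7 → Ridge
P8 → Mesa
4 of the 8 go to Ridge.

4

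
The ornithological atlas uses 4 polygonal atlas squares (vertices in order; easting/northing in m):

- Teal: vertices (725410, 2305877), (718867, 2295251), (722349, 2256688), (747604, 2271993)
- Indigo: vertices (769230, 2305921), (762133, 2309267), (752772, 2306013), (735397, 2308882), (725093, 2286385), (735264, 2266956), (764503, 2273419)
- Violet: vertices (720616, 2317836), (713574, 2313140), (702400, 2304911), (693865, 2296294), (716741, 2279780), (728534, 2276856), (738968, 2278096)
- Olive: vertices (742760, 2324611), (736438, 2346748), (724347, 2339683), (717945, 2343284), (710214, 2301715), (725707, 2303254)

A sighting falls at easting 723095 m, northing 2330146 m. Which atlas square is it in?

Olive

Cast a ray rightward from (723095, 2330146). For each polygon, the edges (by vertex number in listed order) whose endpoints lie on opposite sides of northing = 2330146, where each meets that height, and whether that is right or left of the point:
Teal: no edge straddles that height → 0 crossings.
Indigo: no edge straddles that height → 0 crossings.
Violet: no edge straddles that height → 0 crossings.
Olive: 1–2 at easting≈741179.3 (right), 4–5 at easting≈715501.6 (left) → 1 crossing.
Only Olive has an odd count, so the point is inside Olive.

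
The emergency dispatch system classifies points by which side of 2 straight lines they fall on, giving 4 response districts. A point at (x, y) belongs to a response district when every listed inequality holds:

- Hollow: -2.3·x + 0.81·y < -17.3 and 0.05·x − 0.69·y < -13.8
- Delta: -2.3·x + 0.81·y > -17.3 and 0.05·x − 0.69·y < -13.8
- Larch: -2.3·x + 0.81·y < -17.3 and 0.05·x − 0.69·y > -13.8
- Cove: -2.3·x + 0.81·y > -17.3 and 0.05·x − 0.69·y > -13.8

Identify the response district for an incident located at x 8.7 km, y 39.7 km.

Delta

-2.3·8.7 + 0.81·39.7 = 12.147, which is > -17.3
0.05·8.7 − 0.69·39.7 = -26.958, which is < -13.8
This sign pattern matches Delta.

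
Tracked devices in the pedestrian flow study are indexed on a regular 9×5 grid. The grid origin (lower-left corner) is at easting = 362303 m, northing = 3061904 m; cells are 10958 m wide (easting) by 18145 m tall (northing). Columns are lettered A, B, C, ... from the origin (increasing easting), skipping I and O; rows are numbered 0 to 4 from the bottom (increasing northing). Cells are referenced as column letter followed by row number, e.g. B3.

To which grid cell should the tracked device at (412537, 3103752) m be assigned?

Column index: ⌊(412537 − 362303) / 10958⌋ = ⌊4.584⌋ = 4 → column E
Row offset from origin: ⌊(3103752 − 3061904) / 18145⌋ = ⌊2.306⌋ = 2 → row 2

E2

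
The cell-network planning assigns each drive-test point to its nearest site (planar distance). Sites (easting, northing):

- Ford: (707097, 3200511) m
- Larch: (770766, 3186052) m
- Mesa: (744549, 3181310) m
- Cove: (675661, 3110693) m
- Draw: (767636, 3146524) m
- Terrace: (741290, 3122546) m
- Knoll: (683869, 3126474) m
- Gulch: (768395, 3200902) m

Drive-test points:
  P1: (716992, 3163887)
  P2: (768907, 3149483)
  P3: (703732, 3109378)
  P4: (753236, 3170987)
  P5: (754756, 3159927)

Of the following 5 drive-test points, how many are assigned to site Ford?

0

P1 → Mesa
P2 → Draw
P3 → Knoll
P4 → Mesa
P5 → Draw
0 of the 5 go to Ford.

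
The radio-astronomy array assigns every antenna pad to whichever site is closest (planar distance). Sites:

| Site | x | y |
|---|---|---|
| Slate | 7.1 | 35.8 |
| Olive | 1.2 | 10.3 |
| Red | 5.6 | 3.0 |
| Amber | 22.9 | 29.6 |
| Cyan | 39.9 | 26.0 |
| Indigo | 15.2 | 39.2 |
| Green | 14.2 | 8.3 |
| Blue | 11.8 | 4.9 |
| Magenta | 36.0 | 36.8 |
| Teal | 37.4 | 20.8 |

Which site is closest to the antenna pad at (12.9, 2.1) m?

Blue

Squared distances to each site:
Slate: 1169.330; Olive: 204.130; Red: 54.100; Amber: 856.250; Cyan: 1300.210; Indigo: 1381.700; Green: 40.130; Blue: 9.050; Magenta: 1737.700; Teal: 949.940.
Minimum at Blue.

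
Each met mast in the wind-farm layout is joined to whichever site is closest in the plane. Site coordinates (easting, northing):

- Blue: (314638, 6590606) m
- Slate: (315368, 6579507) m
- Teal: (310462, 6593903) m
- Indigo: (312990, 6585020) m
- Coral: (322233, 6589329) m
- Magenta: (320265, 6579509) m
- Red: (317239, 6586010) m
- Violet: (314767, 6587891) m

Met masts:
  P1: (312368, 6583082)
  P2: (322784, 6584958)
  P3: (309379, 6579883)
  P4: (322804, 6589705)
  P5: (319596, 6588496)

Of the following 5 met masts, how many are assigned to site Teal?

0

P1 → Indigo
P2 → Coral
P3 → Slate
P4 → Coral
P5 → Coral
0 of the 5 go to Teal.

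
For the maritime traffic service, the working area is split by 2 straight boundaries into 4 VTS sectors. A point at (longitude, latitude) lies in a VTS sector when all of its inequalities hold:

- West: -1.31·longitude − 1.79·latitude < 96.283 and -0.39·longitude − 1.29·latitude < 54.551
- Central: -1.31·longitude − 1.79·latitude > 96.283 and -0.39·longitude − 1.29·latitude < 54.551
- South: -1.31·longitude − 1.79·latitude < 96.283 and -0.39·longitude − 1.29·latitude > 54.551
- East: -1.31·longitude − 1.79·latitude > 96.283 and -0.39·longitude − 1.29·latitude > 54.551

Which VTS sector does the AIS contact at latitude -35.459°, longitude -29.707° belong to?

East

-1.31·-29.707 − 1.79·-35.459 = 102.388, which is > 96.283
-0.39·-29.707 − 1.29·-35.459 = 57.328, which is > 54.551
This sign pattern matches East.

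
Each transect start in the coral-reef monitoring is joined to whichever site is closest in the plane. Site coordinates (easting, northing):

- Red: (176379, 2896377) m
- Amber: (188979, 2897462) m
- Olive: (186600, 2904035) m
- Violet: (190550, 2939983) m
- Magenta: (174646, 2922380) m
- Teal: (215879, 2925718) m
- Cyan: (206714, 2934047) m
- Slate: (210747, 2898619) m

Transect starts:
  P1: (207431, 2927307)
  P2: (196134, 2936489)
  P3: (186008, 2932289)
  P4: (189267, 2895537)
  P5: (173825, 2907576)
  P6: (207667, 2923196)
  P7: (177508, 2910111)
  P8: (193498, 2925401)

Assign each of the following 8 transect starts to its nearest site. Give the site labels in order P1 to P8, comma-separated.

P1 → Cyan (d²=45941689.00)
P2 → Violet (d²=43389092.00)
P3 → Violet (d²=79827400.00)
P4 → Amber (d²=3788569.00)
P5 → Red (d²=131940517.00)
P6 → Teal (d²=73797428.00)
P7 → Olive (d²=119582240.00)
P8 → Violet (d²=221325428.00)

Cyan, Violet, Violet, Amber, Red, Teal, Olive, Violet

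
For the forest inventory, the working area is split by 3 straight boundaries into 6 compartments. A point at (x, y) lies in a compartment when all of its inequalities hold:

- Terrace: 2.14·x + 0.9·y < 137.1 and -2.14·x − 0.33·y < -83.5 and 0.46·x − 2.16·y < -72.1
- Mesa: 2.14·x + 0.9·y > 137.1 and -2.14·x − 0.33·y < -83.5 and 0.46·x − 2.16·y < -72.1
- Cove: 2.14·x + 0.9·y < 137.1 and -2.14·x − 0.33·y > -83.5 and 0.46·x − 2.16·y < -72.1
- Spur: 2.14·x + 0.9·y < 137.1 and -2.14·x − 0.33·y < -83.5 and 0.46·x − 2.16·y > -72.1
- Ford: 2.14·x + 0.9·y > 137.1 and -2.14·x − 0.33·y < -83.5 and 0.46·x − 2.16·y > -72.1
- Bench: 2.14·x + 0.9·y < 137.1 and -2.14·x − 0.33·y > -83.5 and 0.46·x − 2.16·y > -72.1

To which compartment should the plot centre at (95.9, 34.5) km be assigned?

Ford

2.14·95.9 + 0.9·34.5 = 236.276, which is > 137.1
-2.14·95.9 − 0.33·34.5 = -216.611, which is < -83.5
0.46·95.9 − 2.16·34.5 = -30.406, which is > -72.1
This sign pattern matches Ford.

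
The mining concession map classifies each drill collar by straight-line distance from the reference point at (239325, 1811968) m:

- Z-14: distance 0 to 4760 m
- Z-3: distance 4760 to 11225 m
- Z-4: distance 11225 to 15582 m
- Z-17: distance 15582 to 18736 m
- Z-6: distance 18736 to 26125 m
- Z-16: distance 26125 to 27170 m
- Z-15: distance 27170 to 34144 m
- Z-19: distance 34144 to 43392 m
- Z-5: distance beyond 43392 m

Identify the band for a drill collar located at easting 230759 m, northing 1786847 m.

Distance = √((230759−239325)² + (1786847−1811968)²) = √(73376356.000 + 631064641.000) = 26541.307 m.
26125 ≤ 26541.307 < 27170 → Z-16.

Z-16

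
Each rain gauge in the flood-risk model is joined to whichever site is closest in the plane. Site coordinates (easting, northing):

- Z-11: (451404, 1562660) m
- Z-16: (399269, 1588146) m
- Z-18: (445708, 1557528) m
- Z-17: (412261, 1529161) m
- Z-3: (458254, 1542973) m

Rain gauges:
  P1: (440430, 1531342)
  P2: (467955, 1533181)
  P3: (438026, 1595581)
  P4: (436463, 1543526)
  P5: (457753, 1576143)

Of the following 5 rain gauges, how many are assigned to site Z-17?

P1 → Z-3
P2 → Z-3
P3 → Z-11
P4 → Z-18
P5 → Z-11
0 of the 5 go to Z-17.

0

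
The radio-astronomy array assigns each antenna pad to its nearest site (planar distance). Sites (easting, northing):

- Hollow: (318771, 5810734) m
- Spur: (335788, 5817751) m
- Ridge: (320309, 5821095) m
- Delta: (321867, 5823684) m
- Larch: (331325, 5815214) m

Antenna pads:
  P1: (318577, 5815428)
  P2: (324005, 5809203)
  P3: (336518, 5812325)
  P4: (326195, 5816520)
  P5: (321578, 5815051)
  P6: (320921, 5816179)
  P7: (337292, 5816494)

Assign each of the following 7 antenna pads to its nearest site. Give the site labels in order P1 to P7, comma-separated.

Hollow, Hollow, Spur, Larch, Hollow, Ridge, Spur

P1 → Hollow (d²=22071272.00)
P2 → Hollow (d²=29738717.00)
P3 → Spur (d²=29974376.00)
P4 → Larch (d²=28022536.00)
P5 → Hollow (d²=26515738.00)
P6 → Ridge (d²=24541600.00)
P7 → Spur (d²=3842065.00)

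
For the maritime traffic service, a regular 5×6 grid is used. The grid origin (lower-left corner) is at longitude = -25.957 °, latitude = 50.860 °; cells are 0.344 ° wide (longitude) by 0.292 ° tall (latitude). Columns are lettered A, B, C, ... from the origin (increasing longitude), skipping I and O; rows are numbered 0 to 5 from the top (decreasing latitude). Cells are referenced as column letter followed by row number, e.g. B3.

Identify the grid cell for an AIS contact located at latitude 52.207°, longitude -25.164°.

C1

Column index: ⌊(-25.164 − -25.957) / 0.344⌋ = ⌊2.305⌋ = 2 → column C
Row offset from origin: ⌊(52.207 − 50.860) / 0.292⌋ = ⌊4.613⌋ = 4 → row 1 (counted from top)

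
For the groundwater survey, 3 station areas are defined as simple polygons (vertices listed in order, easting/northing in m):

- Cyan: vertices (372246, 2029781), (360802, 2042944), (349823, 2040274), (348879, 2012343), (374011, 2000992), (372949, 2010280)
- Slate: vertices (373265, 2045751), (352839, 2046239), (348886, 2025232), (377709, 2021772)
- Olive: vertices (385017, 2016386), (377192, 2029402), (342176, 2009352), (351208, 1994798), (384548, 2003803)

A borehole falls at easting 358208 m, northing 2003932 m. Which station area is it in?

Olive

Cast a ray rightward from (358208, 2003932). For each polygon, the edges (by vertex number in listed order) whose endpoints lie on opposite sides of northing = 2003932, where each meets that height, and whether that is right or left of the point:
Cyan: 4–5 at easting≈367501.6 (right), 5–6 at easting≈373674.8 (right) → 2 crossings.
Slate: no edge straddles that height → 0 crossings.
Olive: 3–4 at easting≈345539.6 (left), 5–1 at easting≈384552.8 (right) → 1 crossing.
Only Olive has an odd count, so the point is inside Olive.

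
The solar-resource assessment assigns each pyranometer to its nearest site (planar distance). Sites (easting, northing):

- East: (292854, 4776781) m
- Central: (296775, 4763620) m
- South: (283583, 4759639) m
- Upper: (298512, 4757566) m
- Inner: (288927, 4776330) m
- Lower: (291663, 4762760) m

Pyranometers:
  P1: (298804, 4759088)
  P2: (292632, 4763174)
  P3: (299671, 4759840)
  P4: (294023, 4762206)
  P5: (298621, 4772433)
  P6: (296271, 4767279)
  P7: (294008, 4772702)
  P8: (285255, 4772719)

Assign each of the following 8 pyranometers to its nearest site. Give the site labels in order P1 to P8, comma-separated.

P1 → Upper (d²=2401748.00)
P2 → Lower (d²=1110357.00)
P3 → Upper (d²=6514357.00)
P4 → Lower (d²=5876516.00)
P5 → East (d²=52163393.00)
P6 → Central (d²=13642297.00)
P7 → East (d²=17969957.00)
P8 → Inner (d²=26522905.00)

Upper, Lower, Upper, Lower, East, Central, East, Inner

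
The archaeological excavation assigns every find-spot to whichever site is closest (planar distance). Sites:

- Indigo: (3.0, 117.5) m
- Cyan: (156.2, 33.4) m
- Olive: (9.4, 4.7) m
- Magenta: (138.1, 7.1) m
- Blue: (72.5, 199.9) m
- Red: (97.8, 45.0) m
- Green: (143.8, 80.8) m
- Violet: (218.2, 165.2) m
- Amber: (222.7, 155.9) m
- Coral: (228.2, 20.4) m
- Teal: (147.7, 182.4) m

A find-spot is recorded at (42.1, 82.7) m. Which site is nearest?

Squared distances to each site:
Indigo: 2739.850; Cyan: 15449.300; Olive: 7153.290; Magenta: 14931.360; Blue: 14660.000; Red: 4523.780; Green: 10346.500; Violet: 37817.460; Amber: 37974.600; Coral: 38514.500; Teal: 21091.450.
Minimum at Indigo.

Indigo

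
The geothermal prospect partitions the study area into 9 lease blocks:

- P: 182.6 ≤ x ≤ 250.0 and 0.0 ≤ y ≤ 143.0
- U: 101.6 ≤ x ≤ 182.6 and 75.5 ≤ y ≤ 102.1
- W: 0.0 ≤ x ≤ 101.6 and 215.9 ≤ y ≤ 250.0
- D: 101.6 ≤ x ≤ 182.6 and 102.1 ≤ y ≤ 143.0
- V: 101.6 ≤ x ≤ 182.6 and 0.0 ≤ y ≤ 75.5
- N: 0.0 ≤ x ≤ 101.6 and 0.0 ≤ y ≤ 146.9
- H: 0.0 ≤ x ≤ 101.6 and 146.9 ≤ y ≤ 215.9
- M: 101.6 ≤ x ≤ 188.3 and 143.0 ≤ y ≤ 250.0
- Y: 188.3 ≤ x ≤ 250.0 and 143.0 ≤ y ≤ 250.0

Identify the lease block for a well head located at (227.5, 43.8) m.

The point has x = 227.5 and y = 43.8.
Only P satisfies 182.6 ≤ x ≤ 250.0 and 0.0 ≤ y ≤ 143.0.

P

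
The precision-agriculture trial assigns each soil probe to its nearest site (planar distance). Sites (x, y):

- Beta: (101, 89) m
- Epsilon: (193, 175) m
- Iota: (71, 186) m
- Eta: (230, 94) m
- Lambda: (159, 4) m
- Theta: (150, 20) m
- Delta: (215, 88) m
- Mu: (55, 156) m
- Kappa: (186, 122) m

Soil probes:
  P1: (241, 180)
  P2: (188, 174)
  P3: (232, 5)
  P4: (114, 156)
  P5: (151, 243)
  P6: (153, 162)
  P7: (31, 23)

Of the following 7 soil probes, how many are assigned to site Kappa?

P1 → Epsilon
P2 → Epsilon
P3 → Lambda
P4 → Iota
P5 → Epsilon
P6 → Epsilon
P7 → Beta
0 of the 7 go to Kappa.

0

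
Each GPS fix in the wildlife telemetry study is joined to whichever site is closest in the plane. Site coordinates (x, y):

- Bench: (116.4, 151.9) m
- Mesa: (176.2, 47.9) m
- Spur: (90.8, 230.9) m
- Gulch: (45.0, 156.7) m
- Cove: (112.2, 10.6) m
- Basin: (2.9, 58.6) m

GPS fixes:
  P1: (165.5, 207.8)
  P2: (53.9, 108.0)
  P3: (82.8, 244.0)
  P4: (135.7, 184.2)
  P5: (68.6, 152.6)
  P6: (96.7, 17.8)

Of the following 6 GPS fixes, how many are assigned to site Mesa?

P1 → Bench
P2 → Gulch
P3 → Spur
P4 → Bench
P5 → Gulch
P6 → Cove
0 of the 6 go to Mesa.

0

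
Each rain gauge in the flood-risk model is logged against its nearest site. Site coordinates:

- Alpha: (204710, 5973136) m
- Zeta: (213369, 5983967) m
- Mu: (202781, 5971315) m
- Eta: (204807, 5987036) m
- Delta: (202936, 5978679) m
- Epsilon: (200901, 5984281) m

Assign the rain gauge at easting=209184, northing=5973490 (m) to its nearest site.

Squared distances to each site:
Alpha: 20141992.000; Zeta: 127281754.000; Mu: 45729034.000; Eta: 202652245.000; Delta: 65963225.000; Epsilon: 185053770.000.
Minimum at Alpha.

Alpha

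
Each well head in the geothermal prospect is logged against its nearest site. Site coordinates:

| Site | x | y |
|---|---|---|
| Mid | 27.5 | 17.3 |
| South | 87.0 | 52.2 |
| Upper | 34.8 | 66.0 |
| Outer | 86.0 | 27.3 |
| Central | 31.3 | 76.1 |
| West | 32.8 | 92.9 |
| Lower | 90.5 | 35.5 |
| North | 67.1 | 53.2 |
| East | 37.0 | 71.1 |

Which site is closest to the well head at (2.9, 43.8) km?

Mid

Squared distances to each site:
Mid: 1307.410; South: 7143.370; Upper: 1510.450; Outer: 7177.860; Central: 1849.850; West: 3304.820; Lower: 7742.650; North: 4210.000; East: 1908.100.
Minimum at Mid.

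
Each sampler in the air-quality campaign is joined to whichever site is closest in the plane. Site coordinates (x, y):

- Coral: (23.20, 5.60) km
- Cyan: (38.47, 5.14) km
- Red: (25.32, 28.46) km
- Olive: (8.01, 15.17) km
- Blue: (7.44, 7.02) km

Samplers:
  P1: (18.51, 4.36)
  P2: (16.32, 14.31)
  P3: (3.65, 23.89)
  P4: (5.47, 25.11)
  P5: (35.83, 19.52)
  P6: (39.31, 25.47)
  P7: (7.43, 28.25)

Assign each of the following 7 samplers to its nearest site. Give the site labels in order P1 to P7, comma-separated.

P1 → Coral (d²=23.53)
P2 → Olive (d²=69.80)
P3 → Olive (d²=95.05)
P4 → Olive (d²=105.26)
P5 → Red (d²=190.38)
P6 → Red (d²=204.66)
P7 → Olive (d²=171.42)

Coral, Olive, Olive, Olive, Red, Red, Olive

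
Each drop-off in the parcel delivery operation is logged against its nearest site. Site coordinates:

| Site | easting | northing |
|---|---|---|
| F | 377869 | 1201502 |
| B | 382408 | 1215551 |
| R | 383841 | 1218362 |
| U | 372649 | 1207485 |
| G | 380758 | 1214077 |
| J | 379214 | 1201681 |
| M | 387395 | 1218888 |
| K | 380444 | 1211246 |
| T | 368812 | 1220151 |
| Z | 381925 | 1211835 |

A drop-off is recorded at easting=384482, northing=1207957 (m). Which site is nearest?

Squared distances to each site:
F: 85398794.000; B: 61970312.000; R: 108674906.000; U: 140242673.000; G: 51322576.000; J: 67140000.000; M: 127972330.000; K: 27122965.000; T: 394242536.000; Z: 21577133.000.
Minimum at Z.

Z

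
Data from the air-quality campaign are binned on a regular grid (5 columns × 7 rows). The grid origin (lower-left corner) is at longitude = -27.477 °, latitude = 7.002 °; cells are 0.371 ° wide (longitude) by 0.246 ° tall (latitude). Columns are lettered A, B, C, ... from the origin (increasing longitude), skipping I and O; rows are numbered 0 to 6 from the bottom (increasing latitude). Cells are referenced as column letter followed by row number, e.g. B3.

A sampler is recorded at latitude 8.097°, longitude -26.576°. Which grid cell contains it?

Column index: ⌊(-26.576 − -27.477) / 0.371⌋ = ⌊2.429⌋ = 2 → column C
Row offset from origin: ⌊(8.097 − 7.002) / 0.246⌋ = ⌊4.451⌋ = 4 → row 4

C4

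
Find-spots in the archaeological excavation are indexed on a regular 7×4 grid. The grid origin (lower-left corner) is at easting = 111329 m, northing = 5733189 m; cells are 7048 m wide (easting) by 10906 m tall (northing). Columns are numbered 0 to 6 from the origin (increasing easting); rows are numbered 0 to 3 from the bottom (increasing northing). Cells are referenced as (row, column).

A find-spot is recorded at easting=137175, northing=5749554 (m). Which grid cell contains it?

(1, 3)

Column index: ⌊(137175 − 111329) / 7048⌋ = ⌊3.667⌋ = 3
Row offset from origin: ⌊(5749554 − 5733189) / 10906⌋ = ⌊1.501⌋ = 1 → row 1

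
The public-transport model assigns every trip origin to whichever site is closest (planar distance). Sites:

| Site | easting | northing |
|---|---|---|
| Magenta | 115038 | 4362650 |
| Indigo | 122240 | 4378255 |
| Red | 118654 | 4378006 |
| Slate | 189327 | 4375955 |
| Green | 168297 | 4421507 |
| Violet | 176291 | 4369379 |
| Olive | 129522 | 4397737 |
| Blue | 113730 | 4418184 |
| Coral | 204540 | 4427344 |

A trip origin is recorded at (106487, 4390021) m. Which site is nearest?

Squared distances to each site:
Magenta: 822291242.000; Indigo: 386595765.000; Red: 292396114.000; Slate: 7060317956.000; Green: 4811844296.000; Violet: 5298690580.000; Olive: 590147881.000; Blue: 845615618.000; Coral: 11007397138.000.
Minimum at Red.

Red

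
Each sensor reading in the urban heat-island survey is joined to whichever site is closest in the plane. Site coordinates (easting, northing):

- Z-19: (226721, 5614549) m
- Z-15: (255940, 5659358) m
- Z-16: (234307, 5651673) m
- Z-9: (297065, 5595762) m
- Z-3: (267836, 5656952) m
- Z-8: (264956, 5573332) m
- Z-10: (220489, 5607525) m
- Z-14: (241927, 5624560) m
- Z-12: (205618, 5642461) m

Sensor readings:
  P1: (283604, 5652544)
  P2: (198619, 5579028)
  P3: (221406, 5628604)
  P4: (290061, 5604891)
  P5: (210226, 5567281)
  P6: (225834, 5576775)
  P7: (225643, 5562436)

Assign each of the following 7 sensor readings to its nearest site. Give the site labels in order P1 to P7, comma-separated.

P1 → Z-3 (d²=268060288.00)
P2 → Z-10 (d²=1290375909.00)
P3 → Z-19 (d²=225792250.00)
P4 → Z-9 (d²=132394657.00)
P5 → Z-10 (d²=1724908705.00)
P6 → Z-10 (d²=974131525.00)
P7 → Z-8 (d²=1664234785.00)

Z-3, Z-10, Z-19, Z-9, Z-10, Z-10, Z-8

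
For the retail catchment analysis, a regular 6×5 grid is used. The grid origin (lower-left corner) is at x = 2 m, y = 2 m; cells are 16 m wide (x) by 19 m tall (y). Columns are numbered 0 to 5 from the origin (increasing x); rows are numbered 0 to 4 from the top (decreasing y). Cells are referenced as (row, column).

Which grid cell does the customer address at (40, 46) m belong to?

(2, 2)

Column index: ⌊(40 − 2) / 16⌋ = ⌊2.375⌋ = 2
Row offset from origin: ⌊(46 − 2) / 19⌋ = ⌊2.316⌋ = 2 → row 2 (counted from top)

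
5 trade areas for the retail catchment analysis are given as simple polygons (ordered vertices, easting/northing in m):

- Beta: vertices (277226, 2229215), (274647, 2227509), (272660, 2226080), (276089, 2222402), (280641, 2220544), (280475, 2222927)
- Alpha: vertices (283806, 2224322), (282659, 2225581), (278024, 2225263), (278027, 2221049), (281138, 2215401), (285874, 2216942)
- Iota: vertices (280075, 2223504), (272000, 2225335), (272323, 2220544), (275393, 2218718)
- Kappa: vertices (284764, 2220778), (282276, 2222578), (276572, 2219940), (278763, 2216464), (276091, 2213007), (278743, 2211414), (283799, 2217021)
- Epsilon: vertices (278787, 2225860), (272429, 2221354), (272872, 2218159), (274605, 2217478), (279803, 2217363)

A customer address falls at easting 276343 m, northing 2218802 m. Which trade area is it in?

Epsilon

Cast a ray rightward from (276343, 2218802). For each polygon, the edges (by vertex number in listed order) whose endpoints lie on opposite sides of northing = 2218802, where each meets that height, and whether that is right or left of the point:
Beta: no edge straddles that height → 0 crossings.
Alpha: 4–5 at easting≈279264.7 (right), 6–1 at easting≈285352.8 (right) → 2 crossings.
Iota: 3–4 at easting≈275251.8 (left), 4–1 at easting≈275475.2 (left) → 0 crossings.
Kappa: 3–4 at easting≈277289.3 (right), 7–1 at easting≈284256.5 (right) → 2 crossings.
Epsilon: 2–3 at easting≈272782.8 (left), 5–1 at easting≈279630.9 (right) → 1 crossing.
Only Epsilon has an odd count, so the point is inside Epsilon.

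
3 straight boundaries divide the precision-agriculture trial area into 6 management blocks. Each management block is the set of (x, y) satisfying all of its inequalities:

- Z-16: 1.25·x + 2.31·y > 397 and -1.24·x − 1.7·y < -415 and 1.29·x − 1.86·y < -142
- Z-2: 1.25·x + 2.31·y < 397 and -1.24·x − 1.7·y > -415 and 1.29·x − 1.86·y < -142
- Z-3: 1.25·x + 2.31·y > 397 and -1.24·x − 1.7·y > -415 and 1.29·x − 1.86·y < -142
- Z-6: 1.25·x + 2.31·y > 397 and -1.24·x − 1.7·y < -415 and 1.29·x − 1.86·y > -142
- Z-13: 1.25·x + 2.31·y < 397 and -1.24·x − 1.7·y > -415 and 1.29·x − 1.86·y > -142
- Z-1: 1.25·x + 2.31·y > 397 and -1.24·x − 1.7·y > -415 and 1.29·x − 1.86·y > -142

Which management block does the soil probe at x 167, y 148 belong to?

1.25·167 + 2.31·148 = 550.630, which is > 397
-1.24·167 − 1.7·148 = -458.680, which is < -415
1.29·167 − 1.86·148 = -59.850, which is > -142
This sign pattern matches Z-6.

Z-6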